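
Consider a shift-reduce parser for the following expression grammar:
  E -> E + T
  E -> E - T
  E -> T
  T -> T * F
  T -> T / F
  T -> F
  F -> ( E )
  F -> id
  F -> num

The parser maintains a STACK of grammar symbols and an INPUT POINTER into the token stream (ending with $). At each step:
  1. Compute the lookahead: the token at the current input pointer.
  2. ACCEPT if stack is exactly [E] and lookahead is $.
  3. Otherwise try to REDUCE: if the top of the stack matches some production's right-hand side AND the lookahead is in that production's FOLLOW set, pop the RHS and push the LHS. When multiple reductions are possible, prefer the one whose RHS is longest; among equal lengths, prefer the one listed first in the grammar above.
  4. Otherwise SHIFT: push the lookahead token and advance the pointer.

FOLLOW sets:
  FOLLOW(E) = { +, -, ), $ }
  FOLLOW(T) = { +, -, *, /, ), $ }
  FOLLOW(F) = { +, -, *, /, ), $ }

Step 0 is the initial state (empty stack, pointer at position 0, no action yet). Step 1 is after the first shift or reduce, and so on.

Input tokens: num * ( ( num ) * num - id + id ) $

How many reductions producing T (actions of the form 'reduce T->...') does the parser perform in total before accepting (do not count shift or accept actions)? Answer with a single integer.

Step 1: shift num. Stack=[num] ptr=1 lookahead=* remaining=[* ( ( num ) * num - id + id ) $]
Step 2: reduce F->num. Stack=[F] ptr=1 lookahead=* remaining=[* ( ( num ) * num - id + id ) $]
Step 3: reduce T->F. Stack=[T] ptr=1 lookahead=* remaining=[* ( ( num ) * num - id + id ) $]
Step 4: shift *. Stack=[T *] ptr=2 lookahead=( remaining=[( ( num ) * num - id + id ) $]
Step 5: shift (. Stack=[T * (] ptr=3 lookahead=( remaining=[( num ) * num - id + id ) $]
Step 6: shift (. Stack=[T * ( (] ptr=4 lookahead=num remaining=[num ) * num - id + id ) $]
Step 7: shift num. Stack=[T * ( ( num] ptr=5 lookahead=) remaining=[) * num - id + id ) $]
Step 8: reduce F->num. Stack=[T * ( ( F] ptr=5 lookahead=) remaining=[) * num - id + id ) $]
Step 9: reduce T->F. Stack=[T * ( ( T] ptr=5 lookahead=) remaining=[) * num - id + id ) $]
Step 10: reduce E->T. Stack=[T * ( ( E] ptr=5 lookahead=) remaining=[) * num - id + id ) $]
Step 11: shift ). Stack=[T * ( ( E )] ptr=6 lookahead=* remaining=[* num - id + id ) $]
Step 12: reduce F->( E ). Stack=[T * ( F] ptr=6 lookahead=* remaining=[* num - id + id ) $]
Step 13: reduce T->F. Stack=[T * ( T] ptr=6 lookahead=* remaining=[* num - id + id ) $]
Step 14: shift *. Stack=[T * ( T *] ptr=7 lookahead=num remaining=[num - id + id ) $]
Step 15: shift num. Stack=[T * ( T * num] ptr=8 lookahead=- remaining=[- id + id ) $]
Step 16: reduce F->num. Stack=[T * ( T * F] ptr=8 lookahead=- remaining=[- id + id ) $]
Step 17: reduce T->T * F. Stack=[T * ( T] ptr=8 lookahead=- remaining=[- id + id ) $]
Step 18: reduce E->T. Stack=[T * ( E] ptr=8 lookahead=- remaining=[- id + id ) $]
Step 19: shift -. Stack=[T * ( E -] ptr=9 lookahead=id remaining=[id + id ) $]
Step 20: shift id. Stack=[T * ( E - id] ptr=10 lookahead=+ remaining=[+ id ) $]
Step 21: reduce F->id. Stack=[T * ( E - F] ptr=10 lookahead=+ remaining=[+ id ) $]
Step 22: reduce T->F. Stack=[T * ( E - T] ptr=10 lookahead=+ remaining=[+ id ) $]
Step 23: reduce E->E - T. Stack=[T * ( E] ptr=10 lookahead=+ remaining=[+ id ) $]
Step 24: shift +. Stack=[T * ( E +] ptr=11 lookahead=id remaining=[id ) $]
Step 25: shift id. Stack=[T * ( E + id] ptr=12 lookahead=) remaining=[) $]
Step 26: reduce F->id. Stack=[T * ( E + F] ptr=12 lookahead=) remaining=[) $]
Step 27: reduce T->F. Stack=[T * ( E + T] ptr=12 lookahead=) remaining=[) $]
Step 28: reduce E->E + T. Stack=[T * ( E] ptr=12 lookahead=) remaining=[) $]
Step 29: shift ). Stack=[T * ( E )] ptr=13 lookahead=$ remaining=[$]
Step 30: reduce F->( E ). Stack=[T * F] ptr=13 lookahead=$ remaining=[$]
Step 31: reduce T->T * F. Stack=[T] ptr=13 lookahead=$ remaining=[$]
Step 32: reduce E->T. Stack=[E] ptr=13 lookahead=$ remaining=[$]
Step 33: accept. Stack=[E] ptr=13 lookahead=$ remaining=[$]

Answer: 7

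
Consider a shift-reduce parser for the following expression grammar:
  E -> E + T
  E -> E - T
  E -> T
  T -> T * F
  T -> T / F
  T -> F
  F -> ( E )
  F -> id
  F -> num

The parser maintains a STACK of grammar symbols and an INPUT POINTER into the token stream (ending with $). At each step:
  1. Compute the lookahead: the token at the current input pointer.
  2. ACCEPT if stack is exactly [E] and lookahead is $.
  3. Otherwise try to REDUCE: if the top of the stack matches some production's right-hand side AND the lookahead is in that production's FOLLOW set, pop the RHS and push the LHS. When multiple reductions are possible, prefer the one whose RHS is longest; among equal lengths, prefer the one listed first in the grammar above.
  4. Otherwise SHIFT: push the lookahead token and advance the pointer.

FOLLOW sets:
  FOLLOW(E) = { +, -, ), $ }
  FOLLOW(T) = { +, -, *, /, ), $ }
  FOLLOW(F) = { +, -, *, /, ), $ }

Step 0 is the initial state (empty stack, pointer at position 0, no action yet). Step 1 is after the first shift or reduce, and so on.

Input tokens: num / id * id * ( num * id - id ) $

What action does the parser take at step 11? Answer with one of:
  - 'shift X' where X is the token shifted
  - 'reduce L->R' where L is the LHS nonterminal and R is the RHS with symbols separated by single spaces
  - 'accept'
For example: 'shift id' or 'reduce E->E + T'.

Answer: reduce T->T * F

Derivation:
Step 1: shift num. Stack=[num] ptr=1 lookahead=/ remaining=[/ id * id * ( num * id - id ) $]
Step 2: reduce F->num. Stack=[F] ptr=1 lookahead=/ remaining=[/ id * id * ( num * id - id ) $]
Step 3: reduce T->F. Stack=[T] ptr=1 lookahead=/ remaining=[/ id * id * ( num * id - id ) $]
Step 4: shift /. Stack=[T /] ptr=2 lookahead=id remaining=[id * id * ( num * id - id ) $]
Step 5: shift id. Stack=[T / id] ptr=3 lookahead=* remaining=[* id * ( num * id - id ) $]
Step 6: reduce F->id. Stack=[T / F] ptr=3 lookahead=* remaining=[* id * ( num * id - id ) $]
Step 7: reduce T->T / F. Stack=[T] ptr=3 lookahead=* remaining=[* id * ( num * id - id ) $]
Step 8: shift *. Stack=[T *] ptr=4 lookahead=id remaining=[id * ( num * id - id ) $]
Step 9: shift id. Stack=[T * id] ptr=5 lookahead=* remaining=[* ( num * id - id ) $]
Step 10: reduce F->id. Stack=[T * F] ptr=5 lookahead=* remaining=[* ( num * id - id ) $]
Step 11: reduce T->T * F. Stack=[T] ptr=5 lookahead=* remaining=[* ( num * id - id ) $]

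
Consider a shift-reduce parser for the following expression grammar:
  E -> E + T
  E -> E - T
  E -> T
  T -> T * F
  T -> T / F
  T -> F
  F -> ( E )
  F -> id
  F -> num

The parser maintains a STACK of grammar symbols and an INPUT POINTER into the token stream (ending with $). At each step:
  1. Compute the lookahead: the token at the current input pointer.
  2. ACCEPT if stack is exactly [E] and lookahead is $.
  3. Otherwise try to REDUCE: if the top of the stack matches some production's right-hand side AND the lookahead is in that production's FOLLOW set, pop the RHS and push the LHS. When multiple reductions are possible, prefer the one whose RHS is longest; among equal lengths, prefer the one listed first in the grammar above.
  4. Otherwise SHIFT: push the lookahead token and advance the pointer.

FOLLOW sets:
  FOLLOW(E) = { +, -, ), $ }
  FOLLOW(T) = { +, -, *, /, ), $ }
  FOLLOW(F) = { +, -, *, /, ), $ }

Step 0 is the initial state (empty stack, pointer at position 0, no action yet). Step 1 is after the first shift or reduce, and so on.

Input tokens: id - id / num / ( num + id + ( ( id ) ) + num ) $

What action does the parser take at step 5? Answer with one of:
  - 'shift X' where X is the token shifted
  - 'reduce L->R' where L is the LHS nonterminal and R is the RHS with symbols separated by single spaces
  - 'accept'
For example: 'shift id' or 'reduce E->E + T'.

Answer: shift -

Derivation:
Step 1: shift id. Stack=[id] ptr=1 lookahead=- remaining=[- id / num / ( num + id + ( ( id ) ) + num ) $]
Step 2: reduce F->id. Stack=[F] ptr=1 lookahead=- remaining=[- id / num / ( num + id + ( ( id ) ) + num ) $]
Step 3: reduce T->F. Stack=[T] ptr=1 lookahead=- remaining=[- id / num / ( num + id + ( ( id ) ) + num ) $]
Step 4: reduce E->T. Stack=[E] ptr=1 lookahead=- remaining=[- id / num / ( num + id + ( ( id ) ) + num ) $]
Step 5: shift -. Stack=[E -] ptr=2 lookahead=id remaining=[id / num / ( num + id + ( ( id ) ) + num ) $]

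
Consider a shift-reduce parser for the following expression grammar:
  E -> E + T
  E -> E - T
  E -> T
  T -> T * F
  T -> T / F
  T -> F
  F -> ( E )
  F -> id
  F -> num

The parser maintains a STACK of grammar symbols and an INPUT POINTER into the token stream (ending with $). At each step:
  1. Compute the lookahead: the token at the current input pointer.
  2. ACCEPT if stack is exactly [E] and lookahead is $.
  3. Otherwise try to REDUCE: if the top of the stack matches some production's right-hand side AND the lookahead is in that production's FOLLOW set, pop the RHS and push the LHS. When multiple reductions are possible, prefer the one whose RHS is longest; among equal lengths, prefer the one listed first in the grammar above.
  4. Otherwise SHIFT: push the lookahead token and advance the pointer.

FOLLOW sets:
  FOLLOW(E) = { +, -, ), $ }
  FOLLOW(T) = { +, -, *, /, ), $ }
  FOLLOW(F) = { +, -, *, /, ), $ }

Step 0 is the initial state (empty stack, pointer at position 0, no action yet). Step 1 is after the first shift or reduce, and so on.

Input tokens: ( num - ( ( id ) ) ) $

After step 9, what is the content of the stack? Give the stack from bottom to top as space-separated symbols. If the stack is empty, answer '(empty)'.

Answer: ( E - ( ( id

Derivation:
Step 1: shift (. Stack=[(] ptr=1 lookahead=num remaining=[num - ( ( id ) ) ) $]
Step 2: shift num. Stack=[( num] ptr=2 lookahead=- remaining=[- ( ( id ) ) ) $]
Step 3: reduce F->num. Stack=[( F] ptr=2 lookahead=- remaining=[- ( ( id ) ) ) $]
Step 4: reduce T->F. Stack=[( T] ptr=2 lookahead=- remaining=[- ( ( id ) ) ) $]
Step 5: reduce E->T. Stack=[( E] ptr=2 lookahead=- remaining=[- ( ( id ) ) ) $]
Step 6: shift -. Stack=[( E -] ptr=3 lookahead=( remaining=[( ( id ) ) ) $]
Step 7: shift (. Stack=[( E - (] ptr=4 lookahead=( remaining=[( id ) ) ) $]
Step 8: shift (. Stack=[( E - ( (] ptr=5 lookahead=id remaining=[id ) ) ) $]
Step 9: shift id. Stack=[( E - ( ( id] ptr=6 lookahead=) remaining=[) ) ) $]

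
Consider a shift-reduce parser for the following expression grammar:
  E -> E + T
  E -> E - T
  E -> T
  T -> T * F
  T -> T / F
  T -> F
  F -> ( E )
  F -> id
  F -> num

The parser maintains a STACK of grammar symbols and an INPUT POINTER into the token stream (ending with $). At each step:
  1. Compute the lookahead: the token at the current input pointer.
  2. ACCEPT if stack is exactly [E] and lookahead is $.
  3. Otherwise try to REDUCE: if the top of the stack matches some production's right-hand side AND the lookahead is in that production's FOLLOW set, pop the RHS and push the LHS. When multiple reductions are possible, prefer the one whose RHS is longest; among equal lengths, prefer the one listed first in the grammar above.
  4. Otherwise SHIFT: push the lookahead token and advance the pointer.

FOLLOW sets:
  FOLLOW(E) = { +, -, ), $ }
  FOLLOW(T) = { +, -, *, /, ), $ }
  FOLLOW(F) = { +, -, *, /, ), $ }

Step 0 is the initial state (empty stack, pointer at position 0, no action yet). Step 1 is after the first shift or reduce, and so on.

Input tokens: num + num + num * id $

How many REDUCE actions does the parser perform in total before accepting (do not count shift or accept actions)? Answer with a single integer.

Answer: 11

Derivation:
Step 1: shift num. Stack=[num] ptr=1 lookahead=+ remaining=[+ num + num * id $]
Step 2: reduce F->num. Stack=[F] ptr=1 lookahead=+ remaining=[+ num + num * id $]
Step 3: reduce T->F. Stack=[T] ptr=1 lookahead=+ remaining=[+ num + num * id $]
Step 4: reduce E->T. Stack=[E] ptr=1 lookahead=+ remaining=[+ num + num * id $]
Step 5: shift +. Stack=[E +] ptr=2 lookahead=num remaining=[num + num * id $]
Step 6: shift num. Stack=[E + num] ptr=3 lookahead=+ remaining=[+ num * id $]
Step 7: reduce F->num. Stack=[E + F] ptr=3 lookahead=+ remaining=[+ num * id $]
Step 8: reduce T->F. Stack=[E + T] ptr=3 lookahead=+ remaining=[+ num * id $]
Step 9: reduce E->E + T. Stack=[E] ptr=3 lookahead=+ remaining=[+ num * id $]
Step 10: shift +. Stack=[E +] ptr=4 lookahead=num remaining=[num * id $]
Step 11: shift num. Stack=[E + num] ptr=5 lookahead=* remaining=[* id $]
Step 12: reduce F->num. Stack=[E + F] ptr=5 lookahead=* remaining=[* id $]
Step 13: reduce T->F. Stack=[E + T] ptr=5 lookahead=* remaining=[* id $]
Step 14: shift *. Stack=[E + T *] ptr=6 lookahead=id remaining=[id $]
Step 15: shift id. Stack=[E + T * id] ptr=7 lookahead=$ remaining=[$]
Step 16: reduce F->id. Stack=[E + T * F] ptr=7 lookahead=$ remaining=[$]
Step 17: reduce T->T * F. Stack=[E + T] ptr=7 lookahead=$ remaining=[$]
Step 18: reduce E->E + T. Stack=[E] ptr=7 lookahead=$ remaining=[$]
Step 19: accept. Stack=[E] ptr=7 lookahead=$ remaining=[$]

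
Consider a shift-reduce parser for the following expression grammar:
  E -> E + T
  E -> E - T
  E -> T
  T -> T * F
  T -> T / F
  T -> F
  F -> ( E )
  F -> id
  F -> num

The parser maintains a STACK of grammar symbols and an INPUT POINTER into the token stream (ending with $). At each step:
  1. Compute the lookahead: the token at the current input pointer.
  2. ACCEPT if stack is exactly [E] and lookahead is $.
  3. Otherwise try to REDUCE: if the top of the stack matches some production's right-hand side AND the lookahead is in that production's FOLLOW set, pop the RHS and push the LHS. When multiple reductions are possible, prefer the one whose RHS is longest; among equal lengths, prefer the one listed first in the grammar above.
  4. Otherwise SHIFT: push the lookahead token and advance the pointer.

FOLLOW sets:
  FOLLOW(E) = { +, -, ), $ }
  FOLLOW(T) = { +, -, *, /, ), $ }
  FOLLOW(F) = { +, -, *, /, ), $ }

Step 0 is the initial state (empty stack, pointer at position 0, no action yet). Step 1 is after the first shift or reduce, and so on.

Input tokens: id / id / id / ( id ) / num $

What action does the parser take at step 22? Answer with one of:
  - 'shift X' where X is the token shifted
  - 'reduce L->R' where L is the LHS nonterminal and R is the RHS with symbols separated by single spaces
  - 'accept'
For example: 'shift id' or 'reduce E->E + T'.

Step 1: shift id. Stack=[id] ptr=1 lookahead=/ remaining=[/ id / id / ( id ) / num $]
Step 2: reduce F->id. Stack=[F] ptr=1 lookahead=/ remaining=[/ id / id / ( id ) / num $]
Step 3: reduce T->F. Stack=[T] ptr=1 lookahead=/ remaining=[/ id / id / ( id ) / num $]
Step 4: shift /. Stack=[T /] ptr=2 lookahead=id remaining=[id / id / ( id ) / num $]
Step 5: shift id. Stack=[T / id] ptr=3 lookahead=/ remaining=[/ id / ( id ) / num $]
Step 6: reduce F->id. Stack=[T / F] ptr=3 lookahead=/ remaining=[/ id / ( id ) / num $]
Step 7: reduce T->T / F. Stack=[T] ptr=3 lookahead=/ remaining=[/ id / ( id ) / num $]
Step 8: shift /. Stack=[T /] ptr=4 lookahead=id remaining=[id / ( id ) / num $]
Step 9: shift id. Stack=[T / id] ptr=5 lookahead=/ remaining=[/ ( id ) / num $]
Step 10: reduce F->id. Stack=[T / F] ptr=5 lookahead=/ remaining=[/ ( id ) / num $]
Step 11: reduce T->T / F. Stack=[T] ptr=5 lookahead=/ remaining=[/ ( id ) / num $]
Step 12: shift /. Stack=[T /] ptr=6 lookahead=( remaining=[( id ) / num $]
Step 13: shift (. Stack=[T / (] ptr=7 lookahead=id remaining=[id ) / num $]
Step 14: shift id. Stack=[T / ( id] ptr=8 lookahead=) remaining=[) / num $]
Step 15: reduce F->id. Stack=[T / ( F] ptr=8 lookahead=) remaining=[) / num $]
Step 16: reduce T->F. Stack=[T / ( T] ptr=8 lookahead=) remaining=[) / num $]
Step 17: reduce E->T. Stack=[T / ( E] ptr=8 lookahead=) remaining=[) / num $]
Step 18: shift ). Stack=[T / ( E )] ptr=9 lookahead=/ remaining=[/ num $]
Step 19: reduce F->( E ). Stack=[T / F] ptr=9 lookahead=/ remaining=[/ num $]
Step 20: reduce T->T / F. Stack=[T] ptr=9 lookahead=/ remaining=[/ num $]
Step 21: shift /. Stack=[T /] ptr=10 lookahead=num remaining=[num $]
Step 22: shift num. Stack=[T / num] ptr=11 lookahead=$ remaining=[$]

Answer: shift num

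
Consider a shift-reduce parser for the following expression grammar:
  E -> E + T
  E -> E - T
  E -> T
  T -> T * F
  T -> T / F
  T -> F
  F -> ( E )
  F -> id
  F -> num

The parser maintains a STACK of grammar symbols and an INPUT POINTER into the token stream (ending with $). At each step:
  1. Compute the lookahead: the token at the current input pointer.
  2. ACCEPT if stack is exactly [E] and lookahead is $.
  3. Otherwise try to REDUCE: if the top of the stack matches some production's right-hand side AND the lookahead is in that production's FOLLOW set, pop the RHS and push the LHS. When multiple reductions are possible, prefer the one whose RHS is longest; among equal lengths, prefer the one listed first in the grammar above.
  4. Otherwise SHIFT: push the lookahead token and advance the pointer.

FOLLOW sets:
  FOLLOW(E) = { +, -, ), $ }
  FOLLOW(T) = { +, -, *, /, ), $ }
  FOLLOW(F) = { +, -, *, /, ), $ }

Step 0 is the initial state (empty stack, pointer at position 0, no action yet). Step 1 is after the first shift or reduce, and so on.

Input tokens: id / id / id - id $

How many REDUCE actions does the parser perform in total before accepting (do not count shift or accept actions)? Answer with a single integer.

Step 1: shift id. Stack=[id] ptr=1 lookahead=/ remaining=[/ id / id - id $]
Step 2: reduce F->id. Stack=[F] ptr=1 lookahead=/ remaining=[/ id / id - id $]
Step 3: reduce T->F. Stack=[T] ptr=1 lookahead=/ remaining=[/ id / id - id $]
Step 4: shift /. Stack=[T /] ptr=2 lookahead=id remaining=[id / id - id $]
Step 5: shift id. Stack=[T / id] ptr=3 lookahead=/ remaining=[/ id - id $]
Step 6: reduce F->id. Stack=[T / F] ptr=3 lookahead=/ remaining=[/ id - id $]
Step 7: reduce T->T / F. Stack=[T] ptr=3 lookahead=/ remaining=[/ id - id $]
Step 8: shift /. Stack=[T /] ptr=4 lookahead=id remaining=[id - id $]
Step 9: shift id. Stack=[T / id] ptr=5 lookahead=- remaining=[- id $]
Step 10: reduce F->id. Stack=[T / F] ptr=5 lookahead=- remaining=[- id $]
Step 11: reduce T->T / F. Stack=[T] ptr=5 lookahead=- remaining=[- id $]
Step 12: reduce E->T. Stack=[E] ptr=5 lookahead=- remaining=[- id $]
Step 13: shift -. Stack=[E -] ptr=6 lookahead=id remaining=[id $]
Step 14: shift id. Stack=[E - id] ptr=7 lookahead=$ remaining=[$]
Step 15: reduce F->id. Stack=[E - F] ptr=7 lookahead=$ remaining=[$]
Step 16: reduce T->F. Stack=[E - T] ptr=7 lookahead=$ remaining=[$]
Step 17: reduce E->E - T. Stack=[E] ptr=7 lookahead=$ remaining=[$]
Step 18: accept. Stack=[E] ptr=7 lookahead=$ remaining=[$]

Answer: 10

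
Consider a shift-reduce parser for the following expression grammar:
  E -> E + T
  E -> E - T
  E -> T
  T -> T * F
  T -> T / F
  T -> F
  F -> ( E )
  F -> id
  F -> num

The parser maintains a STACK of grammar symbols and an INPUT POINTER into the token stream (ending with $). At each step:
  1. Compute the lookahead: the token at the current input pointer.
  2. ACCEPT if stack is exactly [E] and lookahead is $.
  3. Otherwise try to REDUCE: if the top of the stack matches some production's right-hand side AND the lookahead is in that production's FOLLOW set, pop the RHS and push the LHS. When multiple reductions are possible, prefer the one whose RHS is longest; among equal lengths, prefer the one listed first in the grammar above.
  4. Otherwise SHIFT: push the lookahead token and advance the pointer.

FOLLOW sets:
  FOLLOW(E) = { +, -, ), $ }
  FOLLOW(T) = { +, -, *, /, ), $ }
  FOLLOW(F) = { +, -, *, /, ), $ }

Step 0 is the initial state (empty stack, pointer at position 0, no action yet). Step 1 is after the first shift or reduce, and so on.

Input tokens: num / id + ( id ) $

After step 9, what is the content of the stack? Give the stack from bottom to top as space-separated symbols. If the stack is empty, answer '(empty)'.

Step 1: shift num. Stack=[num] ptr=1 lookahead=/ remaining=[/ id + ( id ) $]
Step 2: reduce F->num. Stack=[F] ptr=1 lookahead=/ remaining=[/ id + ( id ) $]
Step 3: reduce T->F. Stack=[T] ptr=1 lookahead=/ remaining=[/ id + ( id ) $]
Step 4: shift /. Stack=[T /] ptr=2 lookahead=id remaining=[id + ( id ) $]
Step 5: shift id. Stack=[T / id] ptr=3 lookahead=+ remaining=[+ ( id ) $]
Step 6: reduce F->id. Stack=[T / F] ptr=3 lookahead=+ remaining=[+ ( id ) $]
Step 7: reduce T->T / F. Stack=[T] ptr=3 lookahead=+ remaining=[+ ( id ) $]
Step 8: reduce E->T. Stack=[E] ptr=3 lookahead=+ remaining=[+ ( id ) $]
Step 9: shift +. Stack=[E +] ptr=4 lookahead=( remaining=[( id ) $]

Answer: E +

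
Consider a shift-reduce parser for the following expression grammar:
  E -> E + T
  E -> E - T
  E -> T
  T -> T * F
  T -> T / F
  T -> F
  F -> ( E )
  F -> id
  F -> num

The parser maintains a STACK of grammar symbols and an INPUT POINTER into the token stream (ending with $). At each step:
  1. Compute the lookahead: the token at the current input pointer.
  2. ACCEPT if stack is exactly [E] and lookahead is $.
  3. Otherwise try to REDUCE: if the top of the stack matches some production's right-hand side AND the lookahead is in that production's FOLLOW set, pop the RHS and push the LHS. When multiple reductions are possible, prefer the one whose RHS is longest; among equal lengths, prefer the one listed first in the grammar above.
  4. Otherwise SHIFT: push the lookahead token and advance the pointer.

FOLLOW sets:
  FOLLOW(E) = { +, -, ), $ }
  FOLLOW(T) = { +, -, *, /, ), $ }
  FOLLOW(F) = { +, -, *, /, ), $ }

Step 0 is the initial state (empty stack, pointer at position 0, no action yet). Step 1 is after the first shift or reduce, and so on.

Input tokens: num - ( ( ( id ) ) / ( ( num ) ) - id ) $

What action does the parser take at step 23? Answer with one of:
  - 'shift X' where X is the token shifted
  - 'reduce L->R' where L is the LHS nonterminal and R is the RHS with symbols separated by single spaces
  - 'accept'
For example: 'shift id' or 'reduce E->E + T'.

Answer: shift num

Derivation:
Step 1: shift num. Stack=[num] ptr=1 lookahead=- remaining=[- ( ( ( id ) ) / ( ( num ) ) - id ) $]
Step 2: reduce F->num. Stack=[F] ptr=1 lookahead=- remaining=[- ( ( ( id ) ) / ( ( num ) ) - id ) $]
Step 3: reduce T->F. Stack=[T] ptr=1 lookahead=- remaining=[- ( ( ( id ) ) / ( ( num ) ) - id ) $]
Step 4: reduce E->T. Stack=[E] ptr=1 lookahead=- remaining=[- ( ( ( id ) ) / ( ( num ) ) - id ) $]
Step 5: shift -. Stack=[E -] ptr=2 lookahead=( remaining=[( ( ( id ) ) / ( ( num ) ) - id ) $]
Step 6: shift (. Stack=[E - (] ptr=3 lookahead=( remaining=[( ( id ) ) / ( ( num ) ) - id ) $]
Step 7: shift (. Stack=[E - ( (] ptr=4 lookahead=( remaining=[( id ) ) / ( ( num ) ) - id ) $]
Step 8: shift (. Stack=[E - ( ( (] ptr=5 lookahead=id remaining=[id ) ) / ( ( num ) ) - id ) $]
Step 9: shift id. Stack=[E - ( ( ( id] ptr=6 lookahead=) remaining=[) ) / ( ( num ) ) - id ) $]
Step 10: reduce F->id. Stack=[E - ( ( ( F] ptr=6 lookahead=) remaining=[) ) / ( ( num ) ) - id ) $]
Step 11: reduce T->F. Stack=[E - ( ( ( T] ptr=6 lookahead=) remaining=[) ) / ( ( num ) ) - id ) $]
Step 12: reduce E->T. Stack=[E - ( ( ( E] ptr=6 lookahead=) remaining=[) ) / ( ( num ) ) - id ) $]
Step 13: shift ). Stack=[E - ( ( ( E )] ptr=7 lookahead=) remaining=[) / ( ( num ) ) - id ) $]
Step 14: reduce F->( E ). Stack=[E - ( ( F] ptr=7 lookahead=) remaining=[) / ( ( num ) ) - id ) $]
Step 15: reduce T->F. Stack=[E - ( ( T] ptr=7 lookahead=) remaining=[) / ( ( num ) ) - id ) $]
Step 16: reduce E->T. Stack=[E - ( ( E] ptr=7 lookahead=) remaining=[) / ( ( num ) ) - id ) $]
Step 17: shift ). Stack=[E - ( ( E )] ptr=8 lookahead=/ remaining=[/ ( ( num ) ) - id ) $]
Step 18: reduce F->( E ). Stack=[E - ( F] ptr=8 lookahead=/ remaining=[/ ( ( num ) ) - id ) $]
Step 19: reduce T->F. Stack=[E - ( T] ptr=8 lookahead=/ remaining=[/ ( ( num ) ) - id ) $]
Step 20: shift /. Stack=[E - ( T /] ptr=9 lookahead=( remaining=[( ( num ) ) - id ) $]
Step 21: shift (. Stack=[E - ( T / (] ptr=10 lookahead=( remaining=[( num ) ) - id ) $]
Step 22: shift (. Stack=[E - ( T / ( (] ptr=11 lookahead=num remaining=[num ) ) - id ) $]
Step 23: shift num. Stack=[E - ( T / ( ( num] ptr=12 lookahead=) remaining=[) ) - id ) $]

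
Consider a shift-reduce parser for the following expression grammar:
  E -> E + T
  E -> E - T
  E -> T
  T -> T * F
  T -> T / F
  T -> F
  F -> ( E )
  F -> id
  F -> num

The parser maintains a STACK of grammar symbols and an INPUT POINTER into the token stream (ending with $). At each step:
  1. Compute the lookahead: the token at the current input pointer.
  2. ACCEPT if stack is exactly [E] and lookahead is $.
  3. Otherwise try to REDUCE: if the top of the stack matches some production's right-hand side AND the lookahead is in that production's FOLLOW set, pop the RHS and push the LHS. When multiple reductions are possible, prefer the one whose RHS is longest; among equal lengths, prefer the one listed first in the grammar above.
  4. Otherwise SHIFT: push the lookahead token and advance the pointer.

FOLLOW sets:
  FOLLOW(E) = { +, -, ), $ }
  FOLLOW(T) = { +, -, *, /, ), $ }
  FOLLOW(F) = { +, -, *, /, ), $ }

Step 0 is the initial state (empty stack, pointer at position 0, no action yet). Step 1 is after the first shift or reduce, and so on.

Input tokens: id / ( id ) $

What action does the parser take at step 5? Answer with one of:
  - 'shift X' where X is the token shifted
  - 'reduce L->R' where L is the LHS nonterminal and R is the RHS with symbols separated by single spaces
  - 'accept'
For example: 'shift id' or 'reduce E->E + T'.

Step 1: shift id. Stack=[id] ptr=1 lookahead=/ remaining=[/ ( id ) $]
Step 2: reduce F->id. Stack=[F] ptr=1 lookahead=/ remaining=[/ ( id ) $]
Step 3: reduce T->F. Stack=[T] ptr=1 lookahead=/ remaining=[/ ( id ) $]
Step 4: shift /. Stack=[T /] ptr=2 lookahead=( remaining=[( id ) $]
Step 5: shift (. Stack=[T / (] ptr=3 lookahead=id remaining=[id ) $]

Answer: shift (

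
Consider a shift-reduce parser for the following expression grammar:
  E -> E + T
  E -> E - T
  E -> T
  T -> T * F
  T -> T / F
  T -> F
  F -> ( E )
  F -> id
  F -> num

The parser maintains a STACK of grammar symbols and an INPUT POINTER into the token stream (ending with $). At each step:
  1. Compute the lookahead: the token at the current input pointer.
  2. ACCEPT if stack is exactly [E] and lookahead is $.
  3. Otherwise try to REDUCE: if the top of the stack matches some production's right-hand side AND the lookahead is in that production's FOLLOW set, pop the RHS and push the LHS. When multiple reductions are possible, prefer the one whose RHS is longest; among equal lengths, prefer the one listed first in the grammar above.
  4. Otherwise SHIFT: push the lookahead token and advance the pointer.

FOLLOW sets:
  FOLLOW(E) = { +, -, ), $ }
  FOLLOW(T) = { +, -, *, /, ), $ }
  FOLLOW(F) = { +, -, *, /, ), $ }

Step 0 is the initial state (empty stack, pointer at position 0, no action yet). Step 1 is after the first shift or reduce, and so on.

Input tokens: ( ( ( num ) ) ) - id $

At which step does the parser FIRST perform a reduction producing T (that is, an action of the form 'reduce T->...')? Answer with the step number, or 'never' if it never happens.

Step 1: shift (. Stack=[(] ptr=1 lookahead=( remaining=[( ( num ) ) ) - id $]
Step 2: shift (. Stack=[( (] ptr=2 lookahead=( remaining=[( num ) ) ) - id $]
Step 3: shift (. Stack=[( ( (] ptr=3 lookahead=num remaining=[num ) ) ) - id $]
Step 4: shift num. Stack=[( ( ( num] ptr=4 lookahead=) remaining=[) ) ) - id $]
Step 5: reduce F->num. Stack=[( ( ( F] ptr=4 lookahead=) remaining=[) ) ) - id $]
Step 6: reduce T->F. Stack=[( ( ( T] ptr=4 lookahead=) remaining=[) ) ) - id $]

Answer: 6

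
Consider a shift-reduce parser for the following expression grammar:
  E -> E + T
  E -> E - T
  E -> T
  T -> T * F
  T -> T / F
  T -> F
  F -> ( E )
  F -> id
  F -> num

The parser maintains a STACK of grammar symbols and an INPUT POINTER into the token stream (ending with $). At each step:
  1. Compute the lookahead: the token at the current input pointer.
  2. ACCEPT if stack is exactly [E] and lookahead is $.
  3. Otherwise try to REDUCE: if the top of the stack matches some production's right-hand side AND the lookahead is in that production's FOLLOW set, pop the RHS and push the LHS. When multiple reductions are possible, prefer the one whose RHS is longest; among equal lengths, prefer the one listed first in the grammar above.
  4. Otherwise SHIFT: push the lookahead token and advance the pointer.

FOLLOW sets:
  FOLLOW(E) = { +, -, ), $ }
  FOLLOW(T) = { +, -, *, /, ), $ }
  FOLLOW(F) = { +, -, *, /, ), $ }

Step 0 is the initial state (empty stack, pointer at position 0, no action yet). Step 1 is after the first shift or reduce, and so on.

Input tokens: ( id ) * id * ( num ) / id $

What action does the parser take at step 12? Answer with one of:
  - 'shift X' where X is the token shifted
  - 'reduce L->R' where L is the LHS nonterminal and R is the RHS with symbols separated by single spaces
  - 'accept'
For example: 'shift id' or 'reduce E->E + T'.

Answer: reduce T->T * F

Derivation:
Step 1: shift (. Stack=[(] ptr=1 lookahead=id remaining=[id ) * id * ( num ) / id $]
Step 2: shift id. Stack=[( id] ptr=2 lookahead=) remaining=[) * id * ( num ) / id $]
Step 3: reduce F->id. Stack=[( F] ptr=2 lookahead=) remaining=[) * id * ( num ) / id $]
Step 4: reduce T->F. Stack=[( T] ptr=2 lookahead=) remaining=[) * id * ( num ) / id $]
Step 5: reduce E->T. Stack=[( E] ptr=2 lookahead=) remaining=[) * id * ( num ) / id $]
Step 6: shift ). Stack=[( E )] ptr=3 lookahead=* remaining=[* id * ( num ) / id $]
Step 7: reduce F->( E ). Stack=[F] ptr=3 lookahead=* remaining=[* id * ( num ) / id $]
Step 8: reduce T->F. Stack=[T] ptr=3 lookahead=* remaining=[* id * ( num ) / id $]
Step 9: shift *. Stack=[T *] ptr=4 lookahead=id remaining=[id * ( num ) / id $]
Step 10: shift id. Stack=[T * id] ptr=5 lookahead=* remaining=[* ( num ) / id $]
Step 11: reduce F->id. Stack=[T * F] ptr=5 lookahead=* remaining=[* ( num ) / id $]
Step 12: reduce T->T * F. Stack=[T] ptr=5 lookahead=* remaining=[* ( num ) / id $]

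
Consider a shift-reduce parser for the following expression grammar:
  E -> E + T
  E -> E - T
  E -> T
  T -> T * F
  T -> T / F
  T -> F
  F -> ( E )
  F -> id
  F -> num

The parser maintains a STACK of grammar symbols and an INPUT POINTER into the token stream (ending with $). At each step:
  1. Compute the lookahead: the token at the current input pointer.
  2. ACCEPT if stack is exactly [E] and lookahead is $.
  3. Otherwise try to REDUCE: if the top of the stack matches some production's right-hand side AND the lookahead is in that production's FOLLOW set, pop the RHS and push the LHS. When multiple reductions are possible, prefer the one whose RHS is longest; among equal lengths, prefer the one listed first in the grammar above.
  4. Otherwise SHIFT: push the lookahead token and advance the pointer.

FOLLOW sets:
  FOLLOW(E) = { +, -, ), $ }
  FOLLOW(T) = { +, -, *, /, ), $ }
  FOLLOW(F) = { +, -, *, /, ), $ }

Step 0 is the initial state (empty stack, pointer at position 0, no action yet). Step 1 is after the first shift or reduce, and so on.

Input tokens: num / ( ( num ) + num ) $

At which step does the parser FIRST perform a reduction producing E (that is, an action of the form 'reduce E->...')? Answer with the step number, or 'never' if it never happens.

Answer: 10

Derivation:
Step 1: shift num. Stack=[num] ptr=1 lookahead=/ remaining=[/ ( ( num ) + num ) $]
Step 2: reduce F->num. Stack=[F] ptr=1 lookahead=/ remaining=[/ ( ( num ) + num ) $]
Step 3: reduce T->F. Stack=[T] ptr=1 lookahead=/ remaining=[/ ( ( num ) + num ) $]
Step 4: shift /. Stack=[T /] ptr=2 lookahead=( remaining=[( ( num ) + num ) $]
Step 5: shift (. Stack=[T / (] ptr=3 lookahead=( remaining=[( num ) + num ) $]
Step 6: shift (. Stack=[T / ( (] ptr=4 lookahead=num remaining=[num ) + num ) $]
Step 7: shift num. Stack=[T / ( ( num] ptr=5 lookahead=) remaining=[) + num ) $]
Step 8: reduce F->num. Stack=[T / ( ( F] ptr=5 lookahead=) remaining=[) + num ) $]
Step 9: reduce T->F. Stack=[T / ( ( T] ptr=5 lookahead=) remaining=[) + num ) $]
Step 10: reduce E->T. Stack=[T / ( ( E] ptr=5 lookahead=) remaining=[) + num ) $]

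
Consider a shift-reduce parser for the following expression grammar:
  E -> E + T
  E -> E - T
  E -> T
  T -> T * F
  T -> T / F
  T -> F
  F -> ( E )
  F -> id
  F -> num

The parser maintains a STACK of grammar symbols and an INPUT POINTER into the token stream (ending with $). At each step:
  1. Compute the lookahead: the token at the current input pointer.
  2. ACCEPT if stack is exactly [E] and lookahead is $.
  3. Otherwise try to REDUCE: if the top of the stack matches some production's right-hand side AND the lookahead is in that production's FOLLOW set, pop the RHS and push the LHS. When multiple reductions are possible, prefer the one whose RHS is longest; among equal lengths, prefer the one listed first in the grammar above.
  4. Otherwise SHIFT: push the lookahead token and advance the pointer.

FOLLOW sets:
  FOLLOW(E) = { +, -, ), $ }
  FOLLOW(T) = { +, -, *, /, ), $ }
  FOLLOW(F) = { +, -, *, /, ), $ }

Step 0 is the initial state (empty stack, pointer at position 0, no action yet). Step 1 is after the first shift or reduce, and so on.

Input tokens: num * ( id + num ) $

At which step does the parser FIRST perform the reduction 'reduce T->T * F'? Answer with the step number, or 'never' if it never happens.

Answer: 17

Derivation:
Step 1: shift num. Stack=[num] ptr=1 lookahead=* remaining=[* ( id + num ) $]
Step 2: reduce F->num. Stack=[F] ptr=1 lookahead=* remaining=[* ( id + num ) $]
Step 3: reduce T->F. Stack=[T] ptr=1 lookahead=* remaining=[* ( id + num ) $]
Step 4: shift *. Stack=[T *] ptr=2 lookahead=( remaining=[( id + num ) $]
Step 5: shift (. Stack=[T * (] ptr=3 lookahead=id remaining=[id + num ) $]
Step 6: shift id. Stack=[T * ( id] ptr=4 lookahead=+ remaining=[+ num ) $]
Step 7: reduce F->id. Stack=[T * ( F] ptr=4 lookahead=+ remaining=[+ num ) $]
Step 8: reduce T->F. Stack=[T * ( T] ptr=4 lookahead=+ remaining=[+ num ) $]
Step 9: reduce E->T. Stack=[T * ( E] ptr=4 lookahead=+ remaining=[+ num ) $]
Step 10: shift +. Stack=[T * ( E +] ptr=5 lookahead=num remaining=[num ) $]
Step 11: shift num. Stack=[T * ( E + num] ptr=6 lookahead=) remaining=[) $]
Step 12: reduce F->num. Stack=[T * ( E + F] ptr=6 lookahead=) remaining=[) $]
Step 13: reduce T->F. Stack=[T * ( E + T] ptr=6 lookahead=) remaining=[) $]
Step 14: reduce E->E + T. Stack=[T * ( E] ptr=6 lookahead=) remaining=[) $]
Step 15: shift ). Stack=[T * ( E )] ptr=7 lookahead=$ remaining=[$]
Step 16: reduce F->( E ). Stack=[T * F] ptr=7 lookahead=$ remaining=[$]
Step 17: reduce T->T * F. Stack=[T] ptr=7 lookahead=$ remaining=[$]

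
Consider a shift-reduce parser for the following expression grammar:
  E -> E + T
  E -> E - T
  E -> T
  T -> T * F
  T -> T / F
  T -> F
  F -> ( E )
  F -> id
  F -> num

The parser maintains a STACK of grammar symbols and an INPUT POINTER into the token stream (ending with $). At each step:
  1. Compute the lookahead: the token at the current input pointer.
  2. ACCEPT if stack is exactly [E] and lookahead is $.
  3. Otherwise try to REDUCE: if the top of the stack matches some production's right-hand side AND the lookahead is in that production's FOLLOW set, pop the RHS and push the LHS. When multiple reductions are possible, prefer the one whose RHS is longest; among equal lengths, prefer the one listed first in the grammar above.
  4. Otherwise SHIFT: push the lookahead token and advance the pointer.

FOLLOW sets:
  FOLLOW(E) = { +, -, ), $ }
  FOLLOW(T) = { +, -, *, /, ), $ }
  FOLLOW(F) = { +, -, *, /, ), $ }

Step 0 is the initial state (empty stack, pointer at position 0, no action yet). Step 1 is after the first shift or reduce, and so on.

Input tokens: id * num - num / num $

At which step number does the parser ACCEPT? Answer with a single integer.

Step 1: shift id. Stack=[id] ptr=1 lookahead=* remaining=[* num - num / num $]
Step 2: reduce F->id. Stack=[F] ptr=1 lookahead=* remaining=[* num - num / num $]
Step 3: reduce T->F. Stack=[T] ptr=1 lookahead=* remaining=[* num - num / num $]
Step 4: shift *. Stack=[T *] ptr=2 lookahead=num remaining=[num - num / num $]
Step 5: shift num. Stack=[T * num] ptr=3 lookahead=- remaining=[- num / num $]
Step 6: reduce F->num. Stack=[T * F] ptr=3 lookahead=- remaining=[- num / num $]
Step 7: reduce T->T * F. Stack=[T] ptr=3 lookahead=- remaining=[- num / num $]
Step 8: reduce E->T. Stack=[E] ptr=3 lookahead=- remaining=[- num / num $]
Step 9: shift -. Stack=[E -] ptr=4 lookahead=num remaining=[num / num $]
Step 10: shift num. Stack=[E - num] ptr=5 lookahead=/ remaining=[/ num $]
Step 11: reduce F->num. Stack=[E - F] ptr=5 lookahead=/ remaining=[/ num $]
Step 12: reduce T->F. Stack=[E - T] ptr=5 lookahead=/ remaining=[/ num $]
Step 13: shift /. Stack=[E - T /] ptr=6 lookahead=num remaining=[num $]
Step 14: shift num. Stack=[E - T / num] ptr=7 lookahead=$ remaining=[$]
Step 15: reduce F->num. Stack=[E - T / F] ptr=7 lookahead=$ remaining=[$]
Step 16: reduce T->T / F. Stack=[E - T] ptr=7 lookahead=$ remaining=[$]
Step 17: reduce E->E - T. Stack=[E] ptr=7 lookahead=$ remaining=[$]
Step 18: accept. Stack=[E] ptr=7 lookahead=$ remaining=[$]

Answer: 18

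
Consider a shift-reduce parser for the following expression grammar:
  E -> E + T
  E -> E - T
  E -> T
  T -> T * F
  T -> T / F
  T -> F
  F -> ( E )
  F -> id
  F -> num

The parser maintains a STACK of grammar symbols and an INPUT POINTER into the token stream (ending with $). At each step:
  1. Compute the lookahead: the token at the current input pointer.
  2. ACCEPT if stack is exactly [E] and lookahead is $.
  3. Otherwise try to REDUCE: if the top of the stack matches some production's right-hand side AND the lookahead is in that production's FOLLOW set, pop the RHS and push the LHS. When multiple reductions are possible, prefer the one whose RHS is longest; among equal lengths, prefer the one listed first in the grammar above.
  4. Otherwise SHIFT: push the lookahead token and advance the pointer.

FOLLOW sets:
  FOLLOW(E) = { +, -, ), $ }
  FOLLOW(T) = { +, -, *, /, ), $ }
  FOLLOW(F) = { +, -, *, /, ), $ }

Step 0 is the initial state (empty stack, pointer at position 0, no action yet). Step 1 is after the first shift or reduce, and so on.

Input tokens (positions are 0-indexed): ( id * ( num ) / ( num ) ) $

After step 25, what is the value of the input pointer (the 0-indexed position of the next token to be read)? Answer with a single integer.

Step 1: shift (. Stack=[(] ptr=1 lookahead=id remaining=[id * ( num ) / ( num ) ) $]
Step 2: shift id. Stack=[( id] ptr=2 lookahead=* remaining=[* ( num ) / ( num ) ) $]
Step 3: reduce F->id. Stack=[( F] ptr=2 lookahead=* remaining=[* ( num ) / ( num ) ) $]
Step 4: reduce T->F. Stack=[( T] ptr=2 lookahead=* remaining=[* ( num ) / ( num ) ) $]
Step 5: shift *. Stack=[( T *] ptr=3 lookahead=( remaining=[( num ) / ( num ) ) $]
Step 6: shift (. Stack=[( T * (] ptr=4 lookahead=num remaining=[num ) / ( num ) ) $]
Step 7: shift num. Stack=[( T * ( num] ptr=5 lookahead=) remaining=[) / ( num ) ) $]
Step 8: reduce F->num. Stack=[( T * ( F] ptr=5 lookahead=) remaining=[) / ( num ) ) $]
Step 9: reduce T->F. Stack=[( T * ( T] ptr=5 lookahead=) remaining=[) / ( num ) ) $]
Step 10: reduce E->T. Stack=[( T * ( E] ptr=5 lookahead=) remaining=[) / ( num ) ) $]
Step 11: shift ). Stack=[( T * ( E )] ptr=6 lookahead=/ remaining=[/ ( num ) ) $]
Step 12: reduce F->( E ). Stack=[( T * F] ptr=6 lookahead=/ remaining=[/ ( num ) ) $]
Step 13: reduce T->T * F. Stack=[( T] ptr=6 lookahead=/ remaining=[/ ( num ) ) $]
Step 14: shift /. Stack=[( T /] ptr=7 lookahead=( remaining=[( num ) ) $]
Step 15: shift (. Stack=[( T / (] ptr=8 lookahead=num remaining=[num ) ) $]
Step 16: shift num. Stack=[( T / ( num] ptr=9 lookahead=) remaining=[) ) $]
Step 17: reduce F->num. Stack=[( T / ( F] ptr=9 lookahead=) remaining=[) ) $]
Step 18: reduce T->F. Stack=[( T / ( T] ptr=9 lookahead=) remaining=[) ) $]
Step 19: reduce E->T. Stack=[( T / ( E] ptr=9 lookahead=) remaining=[) ) $]
Step 20: shift ). Stack=[( T / ( E )] ptr=10 lookahead=) remaining=[) $]
Step 21: reduce F->( E ). Stack=[( T / F] ptr=10 lookahead=) remaining=[) $]
Step 22: reduce T->T / F. Stack=[( T] ptr=10 lookahead=) remaining=[) $]
Step 23: reduce E->T. Stack=[( E] ptr=10 lookahead=) remaining=[) $]
Step 24: shift ). Stack=[( E )] ptr=11 lookahead=$ remaining=[$]
Step 25: reduce F->( E ). Stack=[F] ptr=11 lookahead=$ remaining=[$]

Answer: 11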